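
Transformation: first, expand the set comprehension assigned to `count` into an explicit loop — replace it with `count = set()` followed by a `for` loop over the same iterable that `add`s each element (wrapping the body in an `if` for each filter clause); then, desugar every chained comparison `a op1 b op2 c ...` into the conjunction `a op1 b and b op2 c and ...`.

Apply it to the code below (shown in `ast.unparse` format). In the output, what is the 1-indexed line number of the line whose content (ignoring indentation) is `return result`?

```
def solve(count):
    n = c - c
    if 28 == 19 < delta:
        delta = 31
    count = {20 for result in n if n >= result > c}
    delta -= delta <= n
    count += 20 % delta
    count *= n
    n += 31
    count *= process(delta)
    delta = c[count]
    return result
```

Transformed code:
def solve(count):
    n = c - c
    if 28 == 19 and 19 < delta:
        delta = 31
    count = set()
    for result in n:
        if n >= result and result > c:
            count.add(20)
    delta -= delta <= n
    count += 20 % delta
    count *= n
    n += 31
    count *= process(delta)
    delta = c[count]
    return result

15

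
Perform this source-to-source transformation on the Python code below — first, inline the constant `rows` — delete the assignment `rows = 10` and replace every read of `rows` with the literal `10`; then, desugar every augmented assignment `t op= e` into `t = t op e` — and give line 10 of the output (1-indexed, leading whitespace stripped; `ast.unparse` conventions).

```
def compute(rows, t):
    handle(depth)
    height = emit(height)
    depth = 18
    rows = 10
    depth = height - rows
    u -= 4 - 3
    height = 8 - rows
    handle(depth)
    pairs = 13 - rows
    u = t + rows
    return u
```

u = t + 10

Transformed code:
def compute(rows, t):
    handle(depth)
    height = emit(height)
    depth = 18
    depth = height - 10
    u = u - (4 - 3)
    height = 8 - 10
    handle(depth)
    pairs = 13 - 10
    u = t + 10
    return u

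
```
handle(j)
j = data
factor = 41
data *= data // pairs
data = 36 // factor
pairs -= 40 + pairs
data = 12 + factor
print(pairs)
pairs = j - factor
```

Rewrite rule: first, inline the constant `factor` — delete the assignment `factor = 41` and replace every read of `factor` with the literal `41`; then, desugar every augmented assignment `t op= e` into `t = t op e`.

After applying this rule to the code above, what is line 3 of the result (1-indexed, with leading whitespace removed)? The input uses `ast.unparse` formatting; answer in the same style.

data = data * (data // pairs)

Transformed code:
handle(j)
j = data
data = data * (data // pairs)
data = 36 // 41
pairs = pairs - (40 + pairs)
data = 12 + 41
print(pairs)
pairs = j - 41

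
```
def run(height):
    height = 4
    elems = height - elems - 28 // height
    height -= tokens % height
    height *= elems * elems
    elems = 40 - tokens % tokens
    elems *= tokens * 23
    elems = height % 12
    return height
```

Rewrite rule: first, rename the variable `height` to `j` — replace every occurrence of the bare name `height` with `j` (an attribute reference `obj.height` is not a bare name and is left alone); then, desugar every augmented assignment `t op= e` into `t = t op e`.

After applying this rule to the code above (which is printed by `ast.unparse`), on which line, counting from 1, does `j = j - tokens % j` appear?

Transformed code:
def run(j):
    j = 4
    elems = j - elems - 28 // j
    j = j - tokens % j
    j = j * (elems * elems)
    elems = 40 - tokens % tokens
    elems = elems * (tokens * 23)
    elems = j % 12
    return j

4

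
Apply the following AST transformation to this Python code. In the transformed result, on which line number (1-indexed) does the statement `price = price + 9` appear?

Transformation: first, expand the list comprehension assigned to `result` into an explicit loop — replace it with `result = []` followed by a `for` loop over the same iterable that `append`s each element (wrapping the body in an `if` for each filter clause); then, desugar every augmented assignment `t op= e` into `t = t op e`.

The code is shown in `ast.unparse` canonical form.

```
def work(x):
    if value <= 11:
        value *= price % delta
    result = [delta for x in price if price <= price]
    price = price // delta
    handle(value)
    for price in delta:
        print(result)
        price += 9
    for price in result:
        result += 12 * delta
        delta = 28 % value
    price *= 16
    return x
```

Transformed code:
def work(x):
    if value <= 11:
        value = value * (price % delta)
    result = []
    for x in price:
        if price <= price:
            result.append(delta)
    price = price // delta
    handle(value)
    for price in delta:
        print(result)
        price = price + 9
    for price in result:
        result = result + 12 * delta
        delta = 28 % value
    price = price * 16
    return x

12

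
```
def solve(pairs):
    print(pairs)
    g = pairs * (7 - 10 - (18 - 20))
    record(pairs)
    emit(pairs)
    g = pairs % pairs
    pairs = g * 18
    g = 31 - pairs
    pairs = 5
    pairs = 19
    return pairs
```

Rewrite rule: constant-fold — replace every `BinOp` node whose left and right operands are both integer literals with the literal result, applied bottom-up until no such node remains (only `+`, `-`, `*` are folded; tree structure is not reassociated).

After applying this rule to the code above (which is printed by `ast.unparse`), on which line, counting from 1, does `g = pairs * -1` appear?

Transformed code:
def solve(pairs):
    print(pairs)
    g = pairs * -1
    record(pairs)
    emit(pairs)
    g = pairs % pairs
    pairs = g * 18
    g = 31 - pairs
    pairs = 5
    pairs = 19
    return pairs

3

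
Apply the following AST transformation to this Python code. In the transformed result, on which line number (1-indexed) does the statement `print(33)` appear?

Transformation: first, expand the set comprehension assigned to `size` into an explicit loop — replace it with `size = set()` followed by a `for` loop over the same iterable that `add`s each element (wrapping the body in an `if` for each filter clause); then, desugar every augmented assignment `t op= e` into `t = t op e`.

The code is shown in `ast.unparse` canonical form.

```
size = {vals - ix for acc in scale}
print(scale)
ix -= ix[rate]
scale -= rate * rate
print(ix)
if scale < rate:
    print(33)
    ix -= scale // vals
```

Transformed code:
size = set()
for acc in scale:
    size.add(vals - ix)
print(scale)
ix = ix - ix[rate]
scale = scale - rate * rate
print(ix)
if scale < rate:
    print(33)
    ix = ix - scale // vals

9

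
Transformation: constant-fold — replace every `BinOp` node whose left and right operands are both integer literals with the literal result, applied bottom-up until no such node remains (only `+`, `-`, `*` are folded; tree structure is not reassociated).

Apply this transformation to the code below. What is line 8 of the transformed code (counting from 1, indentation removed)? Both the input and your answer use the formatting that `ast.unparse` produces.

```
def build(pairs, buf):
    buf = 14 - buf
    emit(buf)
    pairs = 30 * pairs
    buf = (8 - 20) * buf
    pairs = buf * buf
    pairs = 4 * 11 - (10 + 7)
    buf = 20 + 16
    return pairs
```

buf = 36

Transformed code:
def build(pairs, buf):
    buf = 14 - buf
    emit(buf)
    pairs = 30 * pairs
    buf = -12 * buf
    pairs = buf * buf
    pairs = 27
    buf = 36
    return pairs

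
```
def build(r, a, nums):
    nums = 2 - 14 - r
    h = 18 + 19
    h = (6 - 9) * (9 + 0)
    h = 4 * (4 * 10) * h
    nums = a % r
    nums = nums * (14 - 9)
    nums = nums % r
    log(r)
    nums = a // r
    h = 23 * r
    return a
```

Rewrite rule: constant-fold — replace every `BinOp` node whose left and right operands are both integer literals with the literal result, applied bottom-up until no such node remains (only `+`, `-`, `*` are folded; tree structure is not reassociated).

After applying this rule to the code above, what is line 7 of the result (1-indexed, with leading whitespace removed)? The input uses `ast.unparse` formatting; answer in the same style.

nums = nums * 5

Transformed code:
def build(r, a, nums):
    nums = -12 - r
    h = 37
    h = -27
    h = 160 * h
    nums = a % r
    nums = nums * 5
    nums = nums % r
    log(r)
    nums = a // r
    h = 23 * r
    return a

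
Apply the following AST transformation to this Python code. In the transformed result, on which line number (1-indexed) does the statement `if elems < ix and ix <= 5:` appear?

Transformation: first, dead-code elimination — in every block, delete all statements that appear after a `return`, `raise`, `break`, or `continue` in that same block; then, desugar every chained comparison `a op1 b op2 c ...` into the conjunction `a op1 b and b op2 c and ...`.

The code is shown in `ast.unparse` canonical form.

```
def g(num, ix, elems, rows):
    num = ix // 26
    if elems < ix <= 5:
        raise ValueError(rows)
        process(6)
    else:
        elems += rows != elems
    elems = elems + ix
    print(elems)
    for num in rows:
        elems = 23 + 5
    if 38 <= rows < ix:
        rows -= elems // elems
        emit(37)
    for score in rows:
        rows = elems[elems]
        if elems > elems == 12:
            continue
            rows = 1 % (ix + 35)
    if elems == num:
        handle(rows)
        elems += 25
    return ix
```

3

Transformed code:
def g(num, ix, elems, rows):
    num = ix // 26
    if elems < ix and ix <= 5:
        raise ValueError(rows)
    else:
        elems += rows != elems
    elems = elems + ix
    print(elems)
    for num in rows:
        elems = 23 + 5
    if 38 <= rows and rows < ix:
        rows -= elems // elems
        emit(37)
    for score in rows:
        rows = elems[elems]
        if elems > elems and elems == 12:
            continue
    if elems == num:
        handle(rows)
        elems += 25
    return ix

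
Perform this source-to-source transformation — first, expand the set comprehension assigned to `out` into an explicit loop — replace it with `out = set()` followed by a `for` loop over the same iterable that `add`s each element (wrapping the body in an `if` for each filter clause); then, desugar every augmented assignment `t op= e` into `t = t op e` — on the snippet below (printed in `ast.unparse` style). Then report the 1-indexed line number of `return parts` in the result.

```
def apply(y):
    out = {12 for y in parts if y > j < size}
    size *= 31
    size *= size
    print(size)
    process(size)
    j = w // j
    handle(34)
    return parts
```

Transformed code:
def apply(y):
    out = set()
    for y in parts:
        if y > j < size:
            out.add(12)
    size = size * 31
    size = size * size
    print(size)
    process(size)
    j = w // j
    handle(34)
    return parts

12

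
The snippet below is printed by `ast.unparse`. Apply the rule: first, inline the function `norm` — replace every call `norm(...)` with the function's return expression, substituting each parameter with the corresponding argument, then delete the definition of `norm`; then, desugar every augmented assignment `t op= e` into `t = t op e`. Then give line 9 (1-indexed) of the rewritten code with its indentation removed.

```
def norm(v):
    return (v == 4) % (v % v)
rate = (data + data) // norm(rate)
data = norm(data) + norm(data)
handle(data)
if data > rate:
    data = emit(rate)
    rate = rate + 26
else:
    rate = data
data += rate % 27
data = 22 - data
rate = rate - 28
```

Transformed code:
rate = (data + data) // ((rate == 4) % (rate % rate))
data = (data == 4) % (data % data) + (data == 4) % (data % data)
handle(data)
if data > rate:
    data = emit(rate)
    rate = rate + 26
else:
    rate = data
data = data + rate % 27
data = 22 - data
rate = rate - 28

data = data + rate % 27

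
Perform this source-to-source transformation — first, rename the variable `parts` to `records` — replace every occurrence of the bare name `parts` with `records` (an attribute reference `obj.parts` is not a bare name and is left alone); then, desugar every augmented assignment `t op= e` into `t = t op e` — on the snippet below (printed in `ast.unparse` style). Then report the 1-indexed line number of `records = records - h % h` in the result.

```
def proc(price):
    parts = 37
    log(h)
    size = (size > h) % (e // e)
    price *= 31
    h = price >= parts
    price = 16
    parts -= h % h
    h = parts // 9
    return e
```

Transformed code:
def proc(price):
    records = 37
    log(h)
    size = (size > h) % (e // e)
    price = price * 31
    h = price >= records
    price = 16
    records = records - h % h
    h = records // 9
    return e

8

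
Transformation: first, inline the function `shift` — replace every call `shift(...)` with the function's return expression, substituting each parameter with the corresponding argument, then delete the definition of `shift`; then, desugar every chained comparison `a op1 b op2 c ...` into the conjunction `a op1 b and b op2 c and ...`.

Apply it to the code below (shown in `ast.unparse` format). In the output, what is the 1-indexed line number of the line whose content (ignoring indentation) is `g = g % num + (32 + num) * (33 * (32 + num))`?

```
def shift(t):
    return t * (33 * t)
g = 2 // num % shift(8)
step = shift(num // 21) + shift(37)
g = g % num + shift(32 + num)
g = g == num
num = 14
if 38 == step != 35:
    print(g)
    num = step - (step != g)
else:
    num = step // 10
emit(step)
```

3

Transformed code:
g = 2 // num % (8 * (33 * 8))
step = num // 21 * (33 * (num // 21)) + 37 * (33 * 37)
g = g % num + (32 + num) * (33 * (32 + num))
g = g == num
num = 14
if 38 == step and step != 35:
    print(g)
    num = step - (step != g)
else:
    num = step // 10
emit(step)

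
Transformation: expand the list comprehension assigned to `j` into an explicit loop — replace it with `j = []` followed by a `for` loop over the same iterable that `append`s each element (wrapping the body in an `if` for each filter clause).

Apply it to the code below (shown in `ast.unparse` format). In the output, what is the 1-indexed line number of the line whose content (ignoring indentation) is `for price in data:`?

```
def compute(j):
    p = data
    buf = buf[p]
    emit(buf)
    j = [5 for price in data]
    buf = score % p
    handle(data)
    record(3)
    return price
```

6

Transformed code:
def compute(j):
    p = data
    buf = buf[p]
    emit(buf)
    j = []
    for price in data:
        j.append(5)
    buf = score % p
    handle(data)
    record(3)
    return price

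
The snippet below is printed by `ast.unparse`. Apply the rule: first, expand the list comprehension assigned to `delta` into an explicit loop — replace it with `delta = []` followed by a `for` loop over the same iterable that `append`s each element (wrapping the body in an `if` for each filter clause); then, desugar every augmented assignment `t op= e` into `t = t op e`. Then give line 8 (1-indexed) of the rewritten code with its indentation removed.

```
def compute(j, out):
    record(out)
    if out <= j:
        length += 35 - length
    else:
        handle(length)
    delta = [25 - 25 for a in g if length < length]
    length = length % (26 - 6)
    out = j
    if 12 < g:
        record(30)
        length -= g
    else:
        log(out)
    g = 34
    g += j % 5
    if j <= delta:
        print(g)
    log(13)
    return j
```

for a in g:

Transformed code:
def compute(j, out):
    record(out)
    if out <= j:
        length = length + (35 - length)
    else:
        handle(length)
    delta = []
    for a in g:
        if length < length:
            delta.append(25 - 25)
    length = length % (26 - 6)
    out = j
    if 12 < g:
        record(30)
        length = length - g
    else:
        log(out)
    g = 34
    g = g + j % 5
    if j <= delta:
        print(g)
    log(13)
    return j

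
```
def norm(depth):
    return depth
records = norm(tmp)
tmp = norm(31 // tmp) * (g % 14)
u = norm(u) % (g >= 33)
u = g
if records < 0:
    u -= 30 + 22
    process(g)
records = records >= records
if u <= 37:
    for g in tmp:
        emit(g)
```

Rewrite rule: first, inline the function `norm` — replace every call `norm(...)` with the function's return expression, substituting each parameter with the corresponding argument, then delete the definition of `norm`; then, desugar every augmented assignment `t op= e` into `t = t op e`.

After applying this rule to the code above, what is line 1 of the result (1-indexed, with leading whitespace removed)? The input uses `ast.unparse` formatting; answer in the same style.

Transformed code:
records = tmp
tmp = 31 // tmp * (g % 14)
u = u % (g >= 33)
u = g
if records < 0:
    u = u - (30 + 22)
    process(g)
records = records >= records
if u <= 37:
    for g in tmp:
        emit(g)

records = tmp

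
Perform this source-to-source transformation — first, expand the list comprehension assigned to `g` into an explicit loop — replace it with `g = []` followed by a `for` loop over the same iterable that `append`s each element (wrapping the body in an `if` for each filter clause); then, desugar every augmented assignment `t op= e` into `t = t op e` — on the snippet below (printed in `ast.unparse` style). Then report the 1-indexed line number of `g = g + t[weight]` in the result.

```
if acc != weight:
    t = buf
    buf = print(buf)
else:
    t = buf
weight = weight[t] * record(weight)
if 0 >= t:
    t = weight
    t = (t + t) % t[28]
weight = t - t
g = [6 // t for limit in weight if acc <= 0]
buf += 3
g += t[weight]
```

16

Transformed code:
if acc != weight:
    t = buf
    buf = print(buf)
else:
    t = buf
weight = weight[t] * record(weight)
if 0 >= t:
    t = weight
    t = (t + t) % t[28]
weight = t - t
g = []
for limit in weight:
    if acc <= 0:
        g.append(6 // t)
buf = buf + 3
g = g + t[weight]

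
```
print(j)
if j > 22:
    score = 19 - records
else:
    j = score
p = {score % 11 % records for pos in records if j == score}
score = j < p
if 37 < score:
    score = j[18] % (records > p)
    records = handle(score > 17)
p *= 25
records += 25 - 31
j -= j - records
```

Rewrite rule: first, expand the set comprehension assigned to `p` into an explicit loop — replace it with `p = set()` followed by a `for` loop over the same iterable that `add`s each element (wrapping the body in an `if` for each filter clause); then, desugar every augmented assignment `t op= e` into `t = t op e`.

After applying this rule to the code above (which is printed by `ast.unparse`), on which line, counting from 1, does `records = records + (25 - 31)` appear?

15

Transformed code:
print(j)
if j > 22:
    score = 19 - records
else:
    j = score
p = set()
for pos in records:
    if j == score:
        p.add(score % 11 % records)
score = j < p
if 37 < score:
    score = j[18] % (records > p)
    records = handle(score > 17)
p = p * 25
records = records + (25 - 31)
j = j - (j - records)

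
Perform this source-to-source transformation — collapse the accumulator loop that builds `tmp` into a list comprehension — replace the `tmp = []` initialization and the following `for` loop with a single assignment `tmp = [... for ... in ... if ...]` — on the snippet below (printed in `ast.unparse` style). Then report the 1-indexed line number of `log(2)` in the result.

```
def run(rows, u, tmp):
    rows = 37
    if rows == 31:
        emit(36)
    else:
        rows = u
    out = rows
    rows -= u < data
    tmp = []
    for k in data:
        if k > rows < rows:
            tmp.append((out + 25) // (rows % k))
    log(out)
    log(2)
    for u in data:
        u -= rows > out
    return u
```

11

Transformed code:
def run(rows, u, tmp):
    rows = 37
    if rows == 31:
        emit(36)
    else:
        rows = u
    out = rows
    rows -= u < data
    tmp = [(out + 25) // (rows % k) for k in data if k > rows < rows]
    log(out)
    log(2)
    for u in data:
        u -= rows > out
    return u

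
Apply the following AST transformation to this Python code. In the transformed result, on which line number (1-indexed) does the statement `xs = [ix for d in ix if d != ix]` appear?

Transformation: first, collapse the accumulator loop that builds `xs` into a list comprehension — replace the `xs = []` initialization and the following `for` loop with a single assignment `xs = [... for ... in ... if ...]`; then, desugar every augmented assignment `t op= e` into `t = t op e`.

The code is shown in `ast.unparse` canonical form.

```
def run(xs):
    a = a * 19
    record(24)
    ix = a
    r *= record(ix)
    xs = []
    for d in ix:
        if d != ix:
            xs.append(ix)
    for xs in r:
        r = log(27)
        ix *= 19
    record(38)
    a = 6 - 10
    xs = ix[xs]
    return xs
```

Transformed code:
def run(xs):
    a = a * 19
    record(24)
    ix = a
    r = r * record(ix)
    xs = [ix for d in ix if d != ix]
    for xs in r:
        r = log(27)
        ix = ix * 19
    record(38)
    a = 6 - 10
    xs = ix[xs]
    return xs

6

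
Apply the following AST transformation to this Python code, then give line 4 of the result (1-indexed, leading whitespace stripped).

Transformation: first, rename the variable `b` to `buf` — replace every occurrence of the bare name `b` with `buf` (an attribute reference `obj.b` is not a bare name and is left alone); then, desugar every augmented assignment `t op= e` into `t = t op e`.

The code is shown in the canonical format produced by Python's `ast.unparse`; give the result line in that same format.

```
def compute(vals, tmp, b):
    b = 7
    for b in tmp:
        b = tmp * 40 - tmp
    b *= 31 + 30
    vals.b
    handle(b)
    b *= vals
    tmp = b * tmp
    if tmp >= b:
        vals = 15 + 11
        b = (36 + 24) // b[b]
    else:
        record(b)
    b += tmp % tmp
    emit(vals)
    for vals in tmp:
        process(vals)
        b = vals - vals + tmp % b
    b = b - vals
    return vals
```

buf = tmp * 40 - tmp

Transformed code:
def compute(vals, tmp, buf):
    buf = 7
    for buf in tmp:
        buf = tmp * 40 - tmp
    buf = buf * (31 + 30)
    vals.b
    handle(buf)
    buf = buf * vals
    tmp = buf * tmp
    if tmp >= buf:
        vals = 15 + 11
        buf = (36 + 24) // buf[buf]
    else:
        record(buf)
    buf = buf + tmp % tmp
    emit(vals)
    for vals in tmp:
        process(vals)
        buf = vals - vals + tmp % buf
    buf = buf - vals
    return vals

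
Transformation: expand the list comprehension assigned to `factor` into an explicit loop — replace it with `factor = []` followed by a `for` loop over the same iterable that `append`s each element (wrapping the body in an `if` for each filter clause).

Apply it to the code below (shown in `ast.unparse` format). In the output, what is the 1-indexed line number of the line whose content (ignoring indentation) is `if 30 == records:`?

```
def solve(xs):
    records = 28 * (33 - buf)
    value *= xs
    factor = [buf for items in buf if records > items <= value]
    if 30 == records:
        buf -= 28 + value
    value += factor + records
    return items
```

8

Transformed code:
def solve(xs):
    records = 28 * (33 - buf)
    value *= xs
    factor = []
    for items in buf:
        if records > items <= value:
            factor.append(buf)
    if 30 == records:
        buf -= 28 + value
    value += factor + records
    return items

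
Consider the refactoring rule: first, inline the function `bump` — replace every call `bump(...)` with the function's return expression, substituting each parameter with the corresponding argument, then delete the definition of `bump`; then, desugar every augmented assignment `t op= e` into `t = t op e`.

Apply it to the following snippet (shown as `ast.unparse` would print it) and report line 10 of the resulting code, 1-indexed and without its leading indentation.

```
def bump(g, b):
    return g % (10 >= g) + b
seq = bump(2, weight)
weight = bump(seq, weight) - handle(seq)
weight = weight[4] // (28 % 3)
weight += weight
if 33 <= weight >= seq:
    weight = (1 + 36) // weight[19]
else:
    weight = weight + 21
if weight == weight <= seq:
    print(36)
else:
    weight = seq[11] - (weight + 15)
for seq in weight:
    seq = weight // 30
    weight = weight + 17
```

print(36)

Transformed code:
seq = 2 % (10 >= 2) + weight
weight = seq % (10 >= seq) + weight - handle(seq)
weight = weight[4] // (28 % 3)
weight = weight + weight
if 33 <= weight >= seq:
    weight = (1 + 36) // weight[19]
else:
    weight = weight + 21
if weight == weight <= seq:
    print(36)
else:
    weight = seq[11] - (weight + 15)
for seq in weight:
    seq = weight // 30
    weight = weight + 17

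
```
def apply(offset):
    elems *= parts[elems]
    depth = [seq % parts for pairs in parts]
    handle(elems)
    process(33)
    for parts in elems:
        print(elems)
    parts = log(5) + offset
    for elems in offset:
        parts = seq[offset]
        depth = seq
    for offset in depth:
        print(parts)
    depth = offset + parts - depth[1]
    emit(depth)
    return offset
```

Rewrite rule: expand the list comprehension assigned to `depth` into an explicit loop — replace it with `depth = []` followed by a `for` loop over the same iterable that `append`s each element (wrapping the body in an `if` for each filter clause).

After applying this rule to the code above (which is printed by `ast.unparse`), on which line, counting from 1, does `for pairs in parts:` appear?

4

Transformed code:
def apply(offset):
    elems *= parts[elems]
    depth = []
    for pairs in parts:
        depth.append(seq % parts)
    handle(elems)
    process(33)
    for parts in elems:
        print(elems)
    parts = log(5) + offset
    for elems in offset:
        parts = seq[offset]
        depth = seq
    for offset in depth:
        print(parts)
    depth = offset + parts - depth[1]
    emit(depth)
    return offset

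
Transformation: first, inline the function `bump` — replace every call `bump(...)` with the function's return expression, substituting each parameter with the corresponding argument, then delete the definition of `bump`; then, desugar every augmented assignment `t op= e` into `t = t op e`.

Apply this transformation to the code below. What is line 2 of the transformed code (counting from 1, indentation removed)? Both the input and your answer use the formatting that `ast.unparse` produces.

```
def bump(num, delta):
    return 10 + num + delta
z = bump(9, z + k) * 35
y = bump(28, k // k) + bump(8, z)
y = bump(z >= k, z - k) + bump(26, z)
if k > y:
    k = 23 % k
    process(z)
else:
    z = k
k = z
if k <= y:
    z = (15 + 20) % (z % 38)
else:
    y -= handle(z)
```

y = 10 + 28 + k // k + (10 + 8 + z)

Transformed code:
z = (10 + 9 + (z + k)) * 35
y = 10 + 28 + k // k + (10 + 8 + z)
y = 10 + (z >= k) + (z - k) + (10 + 26 + z)
if k > y:
    k = 23 % k
    process(z)
else:
    z = k
k = z
if k <= y:
    z = (15 + 20) % (z % 38)
else:
    y = y - handle(z)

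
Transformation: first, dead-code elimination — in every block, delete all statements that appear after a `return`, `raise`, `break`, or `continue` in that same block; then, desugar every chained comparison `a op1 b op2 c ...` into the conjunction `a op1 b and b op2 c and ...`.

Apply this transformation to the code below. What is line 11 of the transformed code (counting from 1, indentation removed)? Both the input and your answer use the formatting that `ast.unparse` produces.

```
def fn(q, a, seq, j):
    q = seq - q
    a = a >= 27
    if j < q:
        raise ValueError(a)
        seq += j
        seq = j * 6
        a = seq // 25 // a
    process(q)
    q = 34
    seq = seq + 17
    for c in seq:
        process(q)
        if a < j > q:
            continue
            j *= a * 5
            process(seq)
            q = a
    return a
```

if a < j and j > q:

Transformed code:
def fn(q, a, seq, j):
    q = seq - q
    a = a >= 27
    if j < q:
        raise ValueError(a)
    process(q)
    q = 34
    seq = seq + 17
    for c in seq:
        process(q)
        if a < j and j > q:
            continue
    return a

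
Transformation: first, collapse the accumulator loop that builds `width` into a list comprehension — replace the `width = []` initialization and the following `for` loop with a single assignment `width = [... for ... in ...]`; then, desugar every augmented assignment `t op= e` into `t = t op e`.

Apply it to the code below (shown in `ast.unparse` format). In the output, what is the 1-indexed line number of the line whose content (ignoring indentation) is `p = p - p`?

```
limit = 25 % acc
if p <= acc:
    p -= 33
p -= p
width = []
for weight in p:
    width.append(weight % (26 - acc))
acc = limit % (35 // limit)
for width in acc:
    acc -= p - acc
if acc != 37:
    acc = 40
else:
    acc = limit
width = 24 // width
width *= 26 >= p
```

4

Transformed code:
limit = 25 % acc
if p <= acc:
    p = p - 33
p = p - p
width = [weight % (26 - acc) for weight in p]
acc = limit % (35 // limit)
for width in acc:
    acc = acc - (p - acc)
if acc != 37:
    acc = 40
else:
    acc = limit
width = 24 // width
width = width * (26 >= p)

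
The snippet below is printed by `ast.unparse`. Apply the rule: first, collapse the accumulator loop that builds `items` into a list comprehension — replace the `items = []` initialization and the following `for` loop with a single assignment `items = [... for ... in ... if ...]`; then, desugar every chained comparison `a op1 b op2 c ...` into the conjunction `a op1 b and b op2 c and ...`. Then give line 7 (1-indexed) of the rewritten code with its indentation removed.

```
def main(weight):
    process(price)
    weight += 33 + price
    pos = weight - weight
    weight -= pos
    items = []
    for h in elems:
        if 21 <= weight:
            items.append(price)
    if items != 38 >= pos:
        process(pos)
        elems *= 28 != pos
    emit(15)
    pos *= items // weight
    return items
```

Transformed code:
def main(weight):
    process(price)
    weight += 33 + price
    pos = weight - weight
    weight -= pos
    items = [price for h in elems if 21 <= weight]
    if items != 38 and 38 >= pos:
        process(pos)
        elems *= 28 != pos
    emit(15)
    pos *= items // weight
    return items

if items != 38 and 38 >= pos:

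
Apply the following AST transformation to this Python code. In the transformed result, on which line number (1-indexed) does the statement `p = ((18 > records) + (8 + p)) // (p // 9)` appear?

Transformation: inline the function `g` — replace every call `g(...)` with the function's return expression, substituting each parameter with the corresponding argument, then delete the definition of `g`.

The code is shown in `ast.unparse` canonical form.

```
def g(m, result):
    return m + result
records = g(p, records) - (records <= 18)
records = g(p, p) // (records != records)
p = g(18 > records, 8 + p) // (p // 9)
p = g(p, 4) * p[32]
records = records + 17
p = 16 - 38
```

3

Transformed code:
records = p + records - (records <= 18)
records = (p + p) // (records != records)
p = ((18 > records) + (8 + p)) // (p // 9)
p = (p + 4) * p[32]
records = records + 17
p = 16 - 38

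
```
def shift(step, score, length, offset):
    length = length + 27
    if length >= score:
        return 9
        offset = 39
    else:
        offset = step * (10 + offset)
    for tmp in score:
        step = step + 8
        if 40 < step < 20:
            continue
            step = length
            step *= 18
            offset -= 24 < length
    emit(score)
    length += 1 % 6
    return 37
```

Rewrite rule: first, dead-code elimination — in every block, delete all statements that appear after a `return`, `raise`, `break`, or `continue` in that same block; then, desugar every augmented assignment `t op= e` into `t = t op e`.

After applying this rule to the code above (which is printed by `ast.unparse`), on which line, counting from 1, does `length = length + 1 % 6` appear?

12

Transformed code:
def shift(step, score, length, offset):
    length = length + 27
    if length >= score:
        return 9
    else:
        offset = step * (10 + offset)
    for tmp in score:
        step = step + 8
        if 40 < step < 20:
            continue
    emit(score)
    length = length + 1 % 6
    return 37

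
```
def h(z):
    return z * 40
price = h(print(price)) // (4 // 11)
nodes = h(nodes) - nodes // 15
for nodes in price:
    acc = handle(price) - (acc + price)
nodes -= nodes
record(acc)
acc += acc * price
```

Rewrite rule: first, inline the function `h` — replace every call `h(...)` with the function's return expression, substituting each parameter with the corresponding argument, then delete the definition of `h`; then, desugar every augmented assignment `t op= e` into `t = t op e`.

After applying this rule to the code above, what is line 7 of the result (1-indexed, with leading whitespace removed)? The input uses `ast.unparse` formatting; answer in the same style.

acc = acc + acc * price

Transformed code:
price = print(price) * 40 // (4 // 11)
nodes = nodes * 40 - nodes // 15
for nodes in price:
    acc = handle(price) - (acc + price)
nodes = nodes - nodes
record(acc)
acc = acc + acc * price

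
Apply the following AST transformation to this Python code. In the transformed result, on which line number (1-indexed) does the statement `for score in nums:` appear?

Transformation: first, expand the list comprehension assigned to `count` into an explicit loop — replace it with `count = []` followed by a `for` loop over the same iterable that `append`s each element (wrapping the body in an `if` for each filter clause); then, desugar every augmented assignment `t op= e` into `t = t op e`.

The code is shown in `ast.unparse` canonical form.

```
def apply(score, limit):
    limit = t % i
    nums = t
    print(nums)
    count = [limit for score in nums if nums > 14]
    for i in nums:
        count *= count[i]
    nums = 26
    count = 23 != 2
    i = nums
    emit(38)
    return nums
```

Transformed code:
def apply(score, limit):
    limit = t % i
    nums = t
    print(nums)
    count = []
    for score in nums:
        if nums > 14:
            count.append(limit)
    for i in nums:
        count = count * count[i]
    nums = 26
    count = 23 != 2
    i = nums
    emit(38)
    return nums

6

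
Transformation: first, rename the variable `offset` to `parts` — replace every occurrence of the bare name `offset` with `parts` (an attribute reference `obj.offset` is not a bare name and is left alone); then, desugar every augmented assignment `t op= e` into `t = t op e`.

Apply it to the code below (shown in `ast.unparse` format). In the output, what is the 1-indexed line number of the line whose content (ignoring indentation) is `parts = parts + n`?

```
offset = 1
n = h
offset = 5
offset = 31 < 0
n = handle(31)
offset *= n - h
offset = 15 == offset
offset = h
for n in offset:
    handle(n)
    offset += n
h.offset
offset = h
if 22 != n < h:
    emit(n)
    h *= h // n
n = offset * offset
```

Transformed code:
parts = 1
n = h
parts = 5
parts = 31 < 0
n = handle(31)
parts = parts * (n - h)
parts = 15 == parts
parts = h
for n in parts:
    handle(n)
    parts = parts + n
h.offset
parts = h
if 22 != n < h:
    emit(n)
    h = h * (h // n)
n = parts * parts

11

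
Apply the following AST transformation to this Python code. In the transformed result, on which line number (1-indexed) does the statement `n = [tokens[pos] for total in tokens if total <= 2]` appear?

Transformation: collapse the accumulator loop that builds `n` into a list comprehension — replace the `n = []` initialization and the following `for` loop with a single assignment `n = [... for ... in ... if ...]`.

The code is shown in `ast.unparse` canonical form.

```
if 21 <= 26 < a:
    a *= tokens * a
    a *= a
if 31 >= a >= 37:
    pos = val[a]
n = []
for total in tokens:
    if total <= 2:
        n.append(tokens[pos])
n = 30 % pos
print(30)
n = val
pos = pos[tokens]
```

Transformed code:
if 21 <= 26 < a:
    a *= tokens * a
    a *= a
if 31 >= a >= 37:
    pos = val[a]
n = [tokens[pos] for total in tokens if total <= 2]
n = 30 % pos
print(30)
n = val
pos = pos[tokens]

6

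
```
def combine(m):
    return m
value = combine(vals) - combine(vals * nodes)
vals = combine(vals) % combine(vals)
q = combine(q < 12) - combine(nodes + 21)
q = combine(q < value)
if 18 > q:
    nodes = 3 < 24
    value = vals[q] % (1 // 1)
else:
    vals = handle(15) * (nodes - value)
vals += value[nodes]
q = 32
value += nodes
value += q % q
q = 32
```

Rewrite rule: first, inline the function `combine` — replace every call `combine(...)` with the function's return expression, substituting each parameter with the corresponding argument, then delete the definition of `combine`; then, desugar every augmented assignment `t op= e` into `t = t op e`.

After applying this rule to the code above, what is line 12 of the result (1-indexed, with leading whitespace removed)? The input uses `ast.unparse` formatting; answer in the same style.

value = value + nodes

Transformed code:
value = vals - vals * nodes
vals = vals % vals
q = (q < 12) - (nodes + 21)
q = q < value
if 18 > q:
    nodes = 3 < 24
    value = vals[q] % (1 // 1)
else:
    vals = handle(15) * (nodes - value)
vals = vals + value[nodes]
q = 32
value = value + nodes
value = value + q % q
q = 32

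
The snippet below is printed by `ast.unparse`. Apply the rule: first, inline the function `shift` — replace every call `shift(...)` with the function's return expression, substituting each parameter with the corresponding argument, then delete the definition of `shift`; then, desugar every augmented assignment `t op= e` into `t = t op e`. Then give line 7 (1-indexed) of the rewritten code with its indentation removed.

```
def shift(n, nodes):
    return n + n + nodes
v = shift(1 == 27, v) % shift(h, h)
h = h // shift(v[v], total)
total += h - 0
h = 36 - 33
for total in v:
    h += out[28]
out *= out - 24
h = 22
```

out = out * (out - 24)

Transformed code:
v = ((1 == 27) + (1 == 27) + v) % (h + h + h)
h = h // (v[v] + v[v] + total)
total = total + (h - 0)
h = 36 - 33
for total in v:
    h = h + out[28]
out = out * (out - 24)
h = 22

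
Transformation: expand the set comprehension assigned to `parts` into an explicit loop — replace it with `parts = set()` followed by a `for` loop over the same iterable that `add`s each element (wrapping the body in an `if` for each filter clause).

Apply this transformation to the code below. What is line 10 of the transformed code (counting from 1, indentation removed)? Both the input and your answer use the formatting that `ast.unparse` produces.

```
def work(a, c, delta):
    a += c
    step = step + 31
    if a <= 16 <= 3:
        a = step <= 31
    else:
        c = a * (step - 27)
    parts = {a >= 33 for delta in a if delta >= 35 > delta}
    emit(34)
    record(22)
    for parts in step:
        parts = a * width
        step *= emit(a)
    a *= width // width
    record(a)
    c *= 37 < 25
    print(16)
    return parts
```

if delta >= 35 > delta:

Transformed code:
def work(a, c, delta):
    a += c
    step = step + 31
    if a <= 16 <= 3:
        a = step <= 31
    else:
        c = a * (step - 27)
    parts = set()
    for delta in a:
        if delta >= 35 > delta:
            parts.add(a >= 33)
    emit(34)
    record(22)
    for parts in step:
        parts = a * width
        step *= emit(a)
    a *= width // width
    record(a)
    c *= 37 < 25
    print(16)
    return parts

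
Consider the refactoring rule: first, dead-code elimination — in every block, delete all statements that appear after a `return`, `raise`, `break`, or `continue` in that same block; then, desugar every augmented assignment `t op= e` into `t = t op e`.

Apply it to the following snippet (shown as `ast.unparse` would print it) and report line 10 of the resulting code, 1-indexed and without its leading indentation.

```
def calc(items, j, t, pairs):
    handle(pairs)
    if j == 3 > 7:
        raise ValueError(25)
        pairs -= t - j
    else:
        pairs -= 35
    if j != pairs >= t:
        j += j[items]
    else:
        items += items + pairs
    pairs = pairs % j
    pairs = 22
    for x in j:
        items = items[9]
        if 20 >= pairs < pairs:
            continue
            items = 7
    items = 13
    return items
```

items = items + (items + pairs)

Transformed code:
def calc(items, j, t, pairs):
    handle(pairs)
    if j == 3 > 7:
        raise ValueError(25)
    else:
        pairs = pairs - 35
    if j != pairs >= t:
        j = j + j[items]
    else:
        items = items + (items + pairs)
    pairs = pairs % j
    pairs = 22
    for x in j:
        items = items[9]
        if 20 >= pairs < pairs:
            continue
    items = 13
    return items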